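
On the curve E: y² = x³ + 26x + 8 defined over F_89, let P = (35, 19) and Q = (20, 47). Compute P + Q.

(45, 59)

(35, 19) + (20, 47). λ = (47 - 19)/(20 - 35) ≡ 28/74 mod 89. 74⁻¹ ≡ 83 (mod 89) since 74·83 = 6142 ≡ 1, so λ ≡ 10.
  x = λ² - 35 - 20 = 100 - 55 ≡ 45; y = λ·(35 - 45) - 19 ≡ 59. → (45, 59)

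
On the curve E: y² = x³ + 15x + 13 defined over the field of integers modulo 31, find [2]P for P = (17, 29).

tangent at (17, 29): λ = (3·17² + 15)/(2·29) ≡ 14/27. 27⁻¹ ≡ 23 (mod 31), so λ ≡ 14·23 ≡ 12.
  x = λ² - 17 - 17 = 144 - 34 ≡ 17; y = λ·(17 - 17) - 29 ≡ 2. → (17, 2)

(17, 2)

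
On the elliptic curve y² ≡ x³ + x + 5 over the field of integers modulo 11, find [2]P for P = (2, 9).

tangent at (2, 9): λ = (3·2² + 1)/(2·9) ≡ 2/7. 7⁻¹ ≡ 8 (mod 11), so λ ≡ 2·8 ≡ 5.
  x = λ² - 2 - 2 = 25 - 4 ≡ 10; y = λ·(2 - 10) - 9 ≡ 6. → (10, 6)

(10, 6)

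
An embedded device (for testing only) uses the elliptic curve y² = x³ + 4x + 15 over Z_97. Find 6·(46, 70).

Write Q = (46, 70).
Repeated addition: build up to 6Q.
2Q: tangent at (46, 70): λ = (3·46² + 4)/(2·70) ≡ 47/43. 43⁻¹ ≡ 88 (mod 97), so λ ≡ 47·88 ≡ 62.
  x = λ² - 46 - 46 = 3844 - 92 ≡ 66; y = λ·(46 - 66) - 70 ≡ 48. → (66, 48)
3Q: (66, 48) + (46, 70). λ = (70 - 48)/(46 - 66) ≡ 22/77 mod 97. 77⁻¹ ≡ 63 (mod 97) since 77·63 = 4851 ≡ 1, so λ ≡ 28.
  x = λ² - 66 - 46 = 784 - 112 ≡ 90; y = λ·(66 - 90) - 48 ≡ 56. → (90, 56)
4Q: (90, 56) + (46, 70). λ = (70 - 56)/(46 - 90) ≡ 14/53 mod 97. 53⁻¹ ≡ 11 (mod 97) since 53·11 = 583 ≡ 1, so λ ≡ 57.
  x = λ² - 90 - 46 = 3249 - 136 ≡ 9; y = λ·(90 - 9) - 56 ≡ 2. → (9, 2)
5Q: (9, 2) + (46, 70). λ = (70 - 2)/(46 - 9) ≡ 68/37 mod 97. 37⁻¹ ≡ 21 (mod 97), so λ ≡ 70.
  x = λ² - 9 - 46 = 4900 - 55 ≡ 92; y = λ·(9 - 92) - 2 ≡ 8. → (92, 8)
6Q: (92, 8) + (46, 70). λ = (70 - 8)/(46 - 92) ≡ 62/51 mod 97. 51⁻¹ ≡ 78 (mod 97), so λ ≡ 83.
  x = λ² - 92 - 46 = 6889 - 138 ≡ 58; y = λ·(92 - 58) - 8 ≡ 1. → (58, 1)

(58, 1)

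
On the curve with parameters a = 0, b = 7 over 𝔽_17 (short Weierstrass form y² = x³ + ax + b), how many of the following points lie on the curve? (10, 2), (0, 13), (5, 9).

2

(10, 2): 2² ≡ 4, rhs ≡ 4 → on.
(0, 13): 13² ≡ 16, rhs ≡ 7 → off.
(5, 9): 9² ≡ 13, rhs ≡ 13 → on.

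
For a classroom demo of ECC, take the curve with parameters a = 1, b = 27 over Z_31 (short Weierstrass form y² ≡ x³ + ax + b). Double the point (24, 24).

(22, 8)

tangent at (24, 24): λ = (3·24² + 1)/(2·24) ≡ 24/17. 17⁻¹ ≡ 11 (mod 31) since 17·11 = 187 ≡ 1, so λ ≡ 24·11 ≡ 16.
  x = λ² - 24 - 24 = 256 - 48 ≡ 22; y = λ·(24 - 22) - 24 ≡ 8. → (22, 8)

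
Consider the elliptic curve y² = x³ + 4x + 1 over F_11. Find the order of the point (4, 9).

2P: tangent at (4, 9): λ = (3·4² + 4)/(2·9) ≡ 8/7. 7⁻¹ ≡ 8 (mod 11), so λ ≡ 8·8 ≡ 9.
  x = λ² - 4 - 4 = 81 - 8 ≡ 7; y = λ·(4 - 7) - 9 ≡ 8. → (7, 8)
3P: (7, 8) + (4, 9). λ = (9 - 8)/(4 - 7) ≡ 1/8 mod 11. 8⁻¹ ≡ 7 (mod 11), so λ ≡ 7.
  x = λ² - 7 - 4 = 49 - 11 ≡ 5; y = λ·(7 - 5) - 8 ≡ 6. → (5, 6)
4P: (5, 6) + (4, 9). λ = (9 - 6)/(4 - 5) ≡ 3/10 mod 11. 10⁻¹ ≡ 10 (mod 11) since 10·10 = 100 ≡ 1, so λ ≡ 8.
  x = λ² - 5 - 4 = 64 - 9 ≡ 0; y = λ·(5 - 0) - 6 ≡ 1. → (0, 1)
5P: (0, 1) + (4, 9). λ = (9 - 1)/(4 - 0) ≡ 8/4 mod 11. 4⁻¹ ≡ 3 (mod 11) since 4·3 = 12 ≡ 1, so λ ≡ 2.
  x = λ² - 0 - 4 = 4 - 4 ≡ 0; y = λ·(0 - 0) - 1 ≡ 10. → (0, 10)
6P: (0, 10) + (4, 9). λ = (9 - 10)/(4 - 0) ≡ 10/4 mod 11. 4⁻¹ ≡ 3 (mod 11), so λ ≡ 8.
  x = λ² - 0 - 4 = 64 - 4 ≡ 5; y = λ·(0 - 5) - 10 ≡ 5. → (5, 5)
7P: (5, 5) + (4, 9). λ = (9 - 5)/(4 - 5) ≡ 4/10 mod 11. 10⁻¹ ≡ 10 (mod 11) since 10·10 = 100 ≡ 1, so λ ≡ 7.
  x = λ² - 5 - 4 = 49 - 9 ≡ 7; y = λ·(5 - 7) - 5 ≡ 3. → (7, 3)
8P: (7, 3) + (4, 9). λ = (9 - 3)/(4 - 7) ≡ 6/8 mod 11. 8⁻¹ ≡ 7 (mod 11) since 8·7 = 56 ≡ 1, so λ ≡ 9.
  x = λ² - 7 - 4 = 81 - 11 ≡ 4; y = λ·(7 - 4) - 3 ≡ 2. → (4, 2)
9P: (4, 2) + (4, 9): same x and y₁ ≡ -y₂, so the sum is the point at infinity.
9P = the point at infinity, so the order is 9.

9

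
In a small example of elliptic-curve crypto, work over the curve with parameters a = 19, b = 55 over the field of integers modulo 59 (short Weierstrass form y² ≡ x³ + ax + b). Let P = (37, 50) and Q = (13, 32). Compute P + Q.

(28, 1)

(37, 50) + (13, 32). λ = (32 - 50)/(13 - 37) ≡ 41/35 mod 59. 35⁻¹ ≡ 27 (mod 59), so λ ≡ 45.
  x = λ² - 37 - 13 = 2025 - 50 ≡ 28; y = λ·(37 - 28) - 50 ≡ 1. → (28, 1)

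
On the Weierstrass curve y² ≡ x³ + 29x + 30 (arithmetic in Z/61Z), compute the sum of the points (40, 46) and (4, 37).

(59, 56)

(40, 46) + (4, 37). λ = (37 - 46)/(4 - 40) ≡ 52/25 mod 61. 25⁻¹ ≡ 22 (mod 61), so λ ≡ 46.
  x = λ² - 40 - 4 = 2116 - 44 ≡ 59; y = λ·(40 - 59) - 46 ≡ 56. → (59, 56)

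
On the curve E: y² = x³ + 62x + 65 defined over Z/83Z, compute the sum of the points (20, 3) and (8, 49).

(72, 58)

(20, 3) + (8, 49). λ = (49 - 3)/(8 - 20) ≡ 46/71 mod 83. 71⁻¹ ≡ 76 (mod 83) since 71·76 = 5396 ≡ 1, so λ ≡ 10.
  x = λ² - 20 - 8 = 100 - 28 ≡ 72; y = λ·(20 - 72) - 3 ≡ 58. → (72, 58)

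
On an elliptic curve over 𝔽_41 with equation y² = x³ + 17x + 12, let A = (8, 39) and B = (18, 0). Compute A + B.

(38, 37)

(8, 39) + (18, 0). λ = (0 - 39)/(18 - 8) ≡ 2/10 mod 41. 10⁻¹ ≡ 37 (mod 41), so λ ≡ 33.
  x = λ² - 8 - 18 = 1089 - 26 ≡ 38; y = λ·(8 - 38) - 39 ≡ 37. → (38, 37)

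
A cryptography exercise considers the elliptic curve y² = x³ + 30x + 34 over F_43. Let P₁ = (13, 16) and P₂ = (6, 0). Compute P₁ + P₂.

(13, 16) + (6, 0). λ = (0 - 16)/(6 - 13) ≡ 27/36 mod 43. 36⁻¹ ≡ 6 (mod 43) since 36·6 = 216 ≡ 1, so λ ≡ 33.
  x = λ² - 13 - 6 = 1089 - 19 ≡ 38; y = λ·(13 - 38) - 16 ≡ 19. → (38, 19)

(38, 19)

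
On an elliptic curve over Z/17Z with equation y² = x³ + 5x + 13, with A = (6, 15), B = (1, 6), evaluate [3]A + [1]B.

(0, 8)

First 3A:
Repeated addition: build up to 3A.
2A: tangent at (6, 15): λ = (3·6² + 5)/(2·15) ≡ 11/13. 13⁻¹ ≡ 4 (mod 17) since 13·4 = 52 ≡ 1, so λ ≡ 11·4 ≡ 10.
  x = λ² - 6 - 6 = 100 - 12 ≡ 3; y = λ·(6 - 3) - 15 ≡ 15. → (3, 15)
3A: (3, 15) + (6, 15). λ = (15 - 15)/(6 - 3) ≡ 0/3 mod 17. 3⁻¹ ≡ 6 (mod 17) since 3·6 = 18 ≡ 1, so λ ≡ 0.
  x = λ² - 3 - 6 = 0 - 9 ≡ 8; y = λ·(3 - 8) - 15 ≡ 2. → (8, 2)
3A = (8, 2).
Finally 3A + B:
(8, 2) + (1, 6). λ = (6 - 2)/(1 - 8) ≡ 4/10 mod 17. 10⁻¹ ≡ 12 (mod 17), so λ ≡ 14.
  x = λ² - 8 - 1 = 196 - 9 ≡ 0; y = λ·(8 - 0) - 2 ≡ 8. → (0, 8)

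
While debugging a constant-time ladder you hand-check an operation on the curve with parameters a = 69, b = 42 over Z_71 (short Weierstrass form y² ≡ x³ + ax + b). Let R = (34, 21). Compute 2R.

tangent at (34, 21): λ = (3·34² + 69)/(2·21) ≡ 58/42. 42⁻¹ ≡ 22 (mod 71), so λ ≡ 58·22 ≡ 69.
  x = λ² - 34 - 34 = 4761 - 68 ≡ 7; y = λ·(34 - 7) - 21 ≡ 67. → (7, 67)

(7, 67)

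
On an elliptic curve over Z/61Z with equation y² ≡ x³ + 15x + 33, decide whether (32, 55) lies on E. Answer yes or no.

yes

y² = 55² ≡ 36; x³ + 15x + 33 = 33281 ≡ 36 (mod 61). 36 = 36.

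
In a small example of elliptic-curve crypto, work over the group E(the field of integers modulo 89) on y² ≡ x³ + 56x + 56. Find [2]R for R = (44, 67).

tangent at (44, 67): λ = (3·44² + 56)/(2·67) ≡ 79/45. 45⁻¹ ≡ 2 (mod 89), so λ ≡ 79·2 ≡ 69.
  x = λ² - 44 - 44 = 4761 - 88 ≡ 45; y = λ·(44 - 45) - 67 ≡ 42. → (45, 42)

(45, 42)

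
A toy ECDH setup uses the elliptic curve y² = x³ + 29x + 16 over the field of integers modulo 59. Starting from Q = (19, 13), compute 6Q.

Repeated addition: build up to 6Q.
2Q: tangent at (19, 13): λ = (3·19² + 29)/(2·13) ≡ 50/26. 26⁻¹ ≡ 25 (mod 59), so λ ≡ 50·25 ≡ 11.
  x = λ² - 19 - 19 = 121 - 38 ≡ 24; y = λ·(19 - 24) - 13 ≡ 50. → (24, 50)
3Q: (24, 50) + (19, 13). λ = (13 - 50)/(19 - 24) ≡ 22/54 mod 59. 54⁻¹ ≡ 47 (mod 59), so λ ≡ 31.
  x = λ² - 24 - 19 = 961 - 43 ≡ 33; y = λ·(24 - 33) - 50 ≡ 25. → (33, 25)
4Q: (33, 25) + (19, 13). λ = (13 - 25)/(19 - 33) ≡ 47/45 mod 59. 45⁻¹ ≡ 21 (mod 59), so λ ≡ 43.
  x = λ² - 33 - 19 = 1849 - 52 ≡ 27; y = λ·(33 - 27) - 25 ≡ 56. → (27, 56)
5Q: (27, 56) + (19, 13). λ = (13 - 56)/(19 - 27) ≡ 16/51 mod 59. 51⁻¹ ≡ 22 (mod 59), so λ ≡ 57.
  x = λ² - 27 - 19 = 3249 - 46 ≡ 17; y = λ·(27 - 17) - 56 ≡ 42. → (17, 42)
6Q: (17, 42) + (19, 13). λ = (13 - 42)/(19 - 17) ≡ 30/2 mod 59. 2⁻¹ ≡ 30 (mod 59) since 2·30 = 60 ≡ 1, so λ ≡ 15.
  x = λ² - 17 - 19 = 225 - 36 ≡ 12; y = λ·(17 - 12) - 42 ≡ 33. → (12, 33)

(12, 33)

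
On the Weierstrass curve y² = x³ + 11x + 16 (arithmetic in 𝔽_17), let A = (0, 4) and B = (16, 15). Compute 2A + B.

First 2A:
Repeated addition: build up to 2A.
2A: tangent at (0, 4): λ = (3·0² + 11)/(2·4) ≡ 11/8. 8⁻¹ ≡ 15 (mod 17), so λ ≡ 11·15 ≡ 12.
  x = λ² - 0 - 0 = 144 - 0 ≡ 8; y = λ·(0 - 8) - 4 ≡ 2. → (8, 2)
2A = (8, 2).
Finally 2A + B:
(8, 2) + (16, 15). λ = (15 - 2)/(16 - 8) ≡ 13/8 mod 17. 8⁻¹ ≡ 15 (mod 17), so λ ≡ 8.
  x = λ² - 8 - 16 = 64 - 24 ≡ 6; y = λ·(8 - 6) - 2 ≡ 14. → (6, 14)

(6, 14)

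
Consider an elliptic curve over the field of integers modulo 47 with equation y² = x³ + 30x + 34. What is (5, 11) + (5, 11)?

tangent at (5, 11): λ = (3·5² + 30)/(2·11) ≡ 11/22. 22⁻¹ ≡ 15 (mod 47) since 22·15 = 330 ≡ 1, so λ ≡ 11·15 ≡ 24.
  x = λ² - 5 - 5 = 576 - 10 ≡ 2; y = λ·(5 - 2) - 11 ≡ 14. → (2, 14)

(2, 14)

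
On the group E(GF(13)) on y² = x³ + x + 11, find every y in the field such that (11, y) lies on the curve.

1, 12

x³ + 1x + 11 = 1353 ≡ 1 (mod 13).
Square roots of 1 mod 13: 1 and 12 (since 1² = 1 ≡ 1).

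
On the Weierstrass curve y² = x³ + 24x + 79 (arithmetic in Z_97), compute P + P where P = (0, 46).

tangent at (0, 46): λ = (3·0² + 24)/(2·46) ≡ 24/92. 92⁻¹ ≡ 58 (mod 97), so λ ≡ 24·58 ≡ 34.
  x = λ² - 0 - 0 = 1156 - 0 ≡ 89; y = λ·(0 - 89) - 46 ≡ 32. → (89, 32)

(89, 32)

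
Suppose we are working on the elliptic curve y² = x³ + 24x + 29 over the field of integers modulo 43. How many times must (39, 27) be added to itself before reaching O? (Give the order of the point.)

2P: tangent at (39, 27): λ = (3·39² + 24)/(2·27) ≡ 29/11. 11⁻¹ ≡ 4 (mod 43), so λ ≡ 29·4 ≡ 30.
  x = λ² - 39 - 39 = 900 - 78 ≡ 5; y = λ·(39 - 5) - 27 ≡ 4. → (5, 4)
3P: (5, 4) + (39, 27). λ = (27 - 4)/(39 - 5) ≡ 23/34 mod 43. 34⁻¹ ≡ 19 (mod 43), so λ ≡ 7.
  x = λ² - 5 - 39 = 49 - 44 ≡ 5; y = λ·(5 - 5) - 4 ≡ 39. → (5, 39)
4P: (5, 39) + (39, 27). λ = (27 - 39)/(39 - 5) ≡ 31/34 mod 43. 34⁻¹ ≡ 19 (mod 43) since 34·19 = 646 ≡ 1, so λ ≡ 30.
  x = λ² - 5 - 39 = 900 - 44 ≡ 39; y = λ·(5 - 39) - 39 ≡ 16. → (39, 16)
5P: (39, 16) + (39, 27): same x and y₁ ≡ -y₂, so the sum is O.
5P = O, so the order is 5.

5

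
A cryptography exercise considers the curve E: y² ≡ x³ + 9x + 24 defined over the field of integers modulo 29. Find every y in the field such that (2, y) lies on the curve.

none

x³ + 9x + 24 = 50 ≡ 21 (mod 29).
21 is a non-residue mod 29; no y exists.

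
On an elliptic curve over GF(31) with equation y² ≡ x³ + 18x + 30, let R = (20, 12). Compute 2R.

tangent at (20, 12): λ = (3·20² + 18)/(2·12) ≡ 9/24. 24⁻¹ ≡ 22 (mod 31), so λ ≡ 9·22 ≡ 12.
  x = λ² - 20 - 20 = 144 - 40 ≡ 11; y = λ·(20 - 11) - 12 ≡ 3. → (11, 3)

(11, 3)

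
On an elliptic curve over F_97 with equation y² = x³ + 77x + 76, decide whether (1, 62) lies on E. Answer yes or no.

no

y² = 62² ≡ 61; x³ + 77x + 76 = 154 ≡ 57 (mod 97). 61 ≠ 57.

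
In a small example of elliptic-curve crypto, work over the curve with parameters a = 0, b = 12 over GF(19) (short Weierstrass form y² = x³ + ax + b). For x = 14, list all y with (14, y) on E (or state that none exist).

x³ + 0x + 12 = 2756 ≡ 1 (mod 19).
Square roots of 1 mod 19: 1 and 18 (since 1² = 1 ≡ 1).

1, 18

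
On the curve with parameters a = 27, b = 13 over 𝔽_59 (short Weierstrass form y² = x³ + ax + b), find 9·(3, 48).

Write G = (3, 48).
Repeated addition: build up to 9G.
2G: tangent at (3, 48): λ = (3·3² + 27)/(2·48) ≡ 54/37. 37⁻¹ ≡ 8 (mod 59) since 37·8 = 296 ≡ 1, so λ ≡ 54·8 ≡ 19.
  x = λ² - 3 - 3 = 361 - 6 ≡ 1; y = λ·(3 - 1) - 48 ≡ 49. → (1, 49)
3G: (1, 49) + (3, 48). λ = (48 - 49)/(3 - 1) ≡ 58/2 mod 59. 2⁻¹ ≡ 30 (mod 59), so λ ≡ 29.
  x = λ² - 1 - 3 = 841 - 4 ≡ 11; y = λ·(1 - 11) - 49 ≡ 15. → (11, 15)
4G: (11, 15) + (3, 48). λ = (48 - 15)/(3 - 11) ≡ 33/51 mod 59. 51⁻¹ ≡ 22 (mod 59), so λ ≡ 18.
  x = λ² - 11 - 3 = 324 - 14 ≡ 15; y = λ·(11 - 15) - 15 ≡ 31. → (15, 31)
5G: (15, 31) + (3, 48). λ = (48 - 31)/(3 - 15) ≡ 17/47 mod 59. 47⁻¹ ≡ 54 (mod 59) since 47·54 = 2538 ≡ 1, so λ ≡ 33.
  x = λ² - 15 - 3 = 1089 - 18 ≡ 9; y = λ·(15 - 9) - 31 ≡ 49. → (9, 49)
6G: (9, 49) + (3, 48). λ = (48 - 49)/(3 - 9) ≡ 58/53 mod 59. 53⁻¹ ≡ 49 (mod 59), so λ ≡ 10.
  x = λ² - 9 - 3 = 100 - 12 ≡ 29; y = λ·(9 - 29) - 49 ≡ 46. → (29, 46)
7G: (29, 46) + (3, 48). λ = (48 - 46)/(3 - 29) ≡ 2/33 mod 59. 33⁻¹ ≡ 34 (mod 59), so λ ≡ 9.
  x = λ² - 29 - 3 = 81 - 32 ≡ 49; y = λ·(29 - 49) - 46 ≡ 10. → (49, 10)
8G: (49, 10) + (3, 48). λ = (48 - 10)/(3 - 49) ≡ 38/13 mod 59. 13⁻¹ ≡ 50 (mod 59) since 13·50 = 650 ≡ 1, so λ ≡ 12.
  x = λ² - 49 - 3 = 144 - 52 ≡ 33; y = λ·(49 - 33) - 10 ≡ 5. → (33, 5)
9G: (33, 5) + (3, 48). λ = (48 - 5)/(3 - 33) ≡ 43/29 mod 59. 29⁻¹ ≡ 57 (mod 59), so λ ≡ 32.
  x = λ² - 33 - 3 = 1024 - 36 ≡ 44; y = λ·(33 - 44) - 5 ≡ 56. → (44, 56)

(44, 56)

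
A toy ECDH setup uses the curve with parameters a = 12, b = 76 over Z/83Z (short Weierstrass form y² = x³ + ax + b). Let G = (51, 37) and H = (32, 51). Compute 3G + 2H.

(62, 5)

First 3G:
Repeated addition: build up to 3G.
2G: tangent at (51, 37): λ = (3·51² + 12)/(2·37) ≡ 13/74. 74⁻¹ ≡ 46 (mod 83) since 74·46 = 3404 ≡ 1, so λ ≡ 13·46 ≡ 17.
  x = λ² - 51 - 51 = 289 - 102 ≡ 21; y = λ·(51 - 21) - 37 ≡ 58. → (21, 58)
3G: (21, 58) + (51, 37). λ = (37 - 58)/(51 - 21) ≡ 62/30 mod 83. 30⁻¹ ≡ 36 (mod 83) since 30·36 = 1080 ≡ 1, so λ ≡ 74.
  x = λ² - 21 - 51 = 5476 - 72 ≡ 9; y = λ·(21 - 9) - 58 ≡ 0. → (9, 0)
3G = (9, 0).
Next 2H:
Repeated addition: build up to 2H.
2H: tangent at (32, 51): λ = (3·32² + 12)/(2·51) ≡ 13/19. 19⁻¹ ≡ 35 (mod 83), so λ ≡ 13·35 ≡ 40.
  x = λ² - 32 - 32 = 1600 - 64 ≡ 42; y = λ·(32 - 42) - 51 ≡ 47. → (42, 47)
2H = (42, 47).
Finally 3G + 2H:
(9, 0) + (42, 47). λ = (47 - 0)/(42 - 9) ≡ 47/33 mod 83. 33⁻¹ ≡ 78 (mod 83) since 33·78 = 2574 ≡ 1, so λ ≡ 14.
  x = λ² - 9 - 42 = 196 - 51 ≡ 62; y = λ·(9 - 62) - 0 ≡ 5. → (62, 5)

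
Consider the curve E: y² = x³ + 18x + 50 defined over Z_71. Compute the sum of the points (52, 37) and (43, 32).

(14, 63)

(52, 37) + (43, 32). λ = (32 - 37)/(43 - 52) ≡ 66/62 mod 71. 62⁻¹ ≡ 63 (mod 71) since 62·63 = 3906 ≡ 1, so λ ≡ 40.
  x = λ² - 52 - 43 = 1600 - 95 ≡ 14; y = λ·(52 - 14) - 37 ≡ 63. → (14, 63)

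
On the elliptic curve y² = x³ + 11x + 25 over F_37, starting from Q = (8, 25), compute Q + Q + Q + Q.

Repeated addition: build up to 4Q.
2Q: tangent at (8, 25): λ = (3·8² + 11)/(2·25) ≡ 18/13. 13⁻¹ ≡ 20 (mod 37), so λ ≡ 18·20 ≡ 27.
  x = λ² - 8 - 8 = 729 - 16 ≡ 10; y = λ·(8 - 10) - 25 ≡ 32. → (10, 32)
3Q: (10, 32) + (8, 25). λ = (25 - 32)/(8 - 10) ≡ 30/35 mod 37. 35⁻¹ ≡ 18 (mod 37) since 35·18 = 630 ≡ 1, so λ ≡ 22.
  x = λ² - 10 - 8 = 484 - 18 ≡ 22; y = λ·(10 - 22) - 32 ≡ 0. → (22, 0)
4Q: (22, 0) + (8, 25). λ = (25 - 0)/(8 - 22) ≡ 25/23 mod 37. 23⁻¹ ≡ 29 (mod 37), so λ ≡ 22.
  x = λ² - 22 - 8 = 484 - 30 ≡ 10; y = λ·(22 - 10) - 0 ≡ 5. → (10, 5)

(10, 5)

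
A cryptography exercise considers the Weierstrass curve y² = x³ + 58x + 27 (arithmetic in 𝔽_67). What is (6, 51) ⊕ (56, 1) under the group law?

(6, 51) + (56, 1). λ = (1 - 51)/(56 - 6) ≡ 17/50 mod 67. 50⁻¹ ≡ 63 (mod 67), so λ ≡ 66.
  x = λ² - 6 - 56 = 4356 - 62 ≡ 6; y = λ·(6 - 6) - 51 ≡ 16. → (6, 16)

(6, 16)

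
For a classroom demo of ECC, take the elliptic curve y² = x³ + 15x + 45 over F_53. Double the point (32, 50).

tangent at (32, 50): λ = (3·32² + 15)/(2·50) ≡ 13/47. 47⁻¹ ≡ 44 (mod 53) since 47·44 = 2068 ≡ 1, so λ ≡ 13·44 ≡ 42.
  x = λ² - 32 - 32 = 1764 - 64 ≡ 4; y = λ·(32 - 4) - 50 ≡ 13. → (4, 13)

(4, 13)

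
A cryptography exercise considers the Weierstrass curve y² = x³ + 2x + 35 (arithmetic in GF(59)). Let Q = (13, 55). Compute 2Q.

tangent at (13, 55): λ = (3·13² + 2)/(2·55) ≡ 37/51. 51⁻¹ ≡ 22 (mod 59) since 51·22 = 1122 ≡ 1, so λ ≡ 37·22 ≡ 47.
  x = λ² - 13 - 13 = 2209 - 26 ≡ 0; y = λ·(13 - 0) - 55 ≡ 25. → (0, 25)

(0, 25)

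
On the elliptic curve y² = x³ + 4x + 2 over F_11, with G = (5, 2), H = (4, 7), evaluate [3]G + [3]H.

(6, 0)

First 3G:
Repeated addition: build up to 3G.
2G: tangent at (5, 2): λ = (3·5² + 4)/(2·2) ≡ 2/4. 4⁻¹ ≡ 3 (mod 11), so λ ≡ 2·3 ≡ 6.
  x = λ² - 5 - 5 = 36 - 10 ≡ 4; y = λ·(5 - 4) - 2 ≡ 4. → (4, 4)
3G: (4, 4) + (5, 2). λ = (2 - 4)/(5 - 4) ≡ 9/1 mod 11. 1⁻¹ ≡ 1 (mod 11) since 1·1 = 1 ≡ 1, so λ ≡ 9.
  x = λ² - 4 - 5 = 81 - 9 ≡ 6; y = λ·(4 - 6) - 4 ≡ 0. → (6, 0)
3G = (6, 0).
Next 3H:
Repeated addition: build up to 3H.
2H: tangent at (4, 7): λ = (3·4² + 4)/(2·7) ≡ 8/3. 3⁻¹ ≡ 4 (mod 11), so λ ≡ 8·4 ≡ 10.
  x = λ² - 4 - 4 = 100 - 8 ≡ 4; y = λ·(4 - 4) - 7 ≡ 4. → (4, 4)
3H: (4, 4) + (4, 7): same x and y₁ ≡ -y₂, so the sum is ∞.
3H = ∞.
Finally 3G + 3H:
(6, 0) + ∞ = (6, 0) (identity).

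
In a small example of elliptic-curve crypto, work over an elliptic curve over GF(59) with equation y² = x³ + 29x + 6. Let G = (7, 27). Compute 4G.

(55, 48)

Repeated addition: build up to 4G.
2G: tangent at (7, 27): λ = (3·7² + 29)/(2·27) ≡ 58/54. 54⁻¹ ≡ 47 (mod 59), so λ ≡ 58·47 ≡ 12.
  x = λ² - 7 - 7 = 144 - 14 ≡ 12; y = λ·(7 - 12) - 27 ≡ 31. → (12, 31)
3G: (12, 31) + (7, 27). λ = (27 - 31)/(7 - 12) ≡ 55/54 mod 59. 54⁻¹ ≡ 47 (mod 59), so λ ≡ 48.
  x = λ² - 12 - 7 = 2304 - 19 ≡ 43; y = λ·(12 - 43) - 31 ≡ 15. → (43, 15)
4G: (43, 15) + (7, 27). λ = (27 - 15)/(7 - 43) ≡ 12/23 mod 59. 23⁻¹ ≡ 18 (mod 59), so λ ≡ 39.
  x = λ² - 43 - 7 = 1521 - 50 ≡ 55; y = λ·(43 - 55) - 15 ≡ 48. → (55, 48)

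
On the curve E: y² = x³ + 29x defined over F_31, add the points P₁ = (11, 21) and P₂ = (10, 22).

(11, 21) + (10, 22). λ = (22 - 21)/(10 - 11) ≡ 1/30 mod 31. 30⁻¹ ≡ 30 (mod 31) since 30·30 = 900 ≡ 1, so λ ≡ 30.
  x = λ² - 11 - 10 = 900 - 21 ≡ 11; y = λ·(11 - 11) - 21 ≡ 10. → (11, 10)

(11, 10)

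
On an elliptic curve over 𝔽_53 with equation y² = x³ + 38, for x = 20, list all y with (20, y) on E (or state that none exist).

x³ + 0x + 38 = 8038 ≡ 35 (mod 53).
35 is a non-residue mod 53; no y exists.

none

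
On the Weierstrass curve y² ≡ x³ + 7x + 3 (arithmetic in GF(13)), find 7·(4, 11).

(3, 8)

Write G = (4, 11).
Repeated addition: build up to 7G.
2G: tangent at (4, 11): λ = (3·4² + 7)/(2·11) ≡ 3/9. 9⁻¹ ≡ 3 (mod 13) since 9·3 = 27 ≡ 1, so λ ≡ 3·3 ≡ 9.
  x = λ² - 4 - 4 = 81 - 8 ≡ 8; y = λ·(4 - 8) - 11 ≡ 5. → (8, 5)
3G: (8, 5) + (4, 11). λ = (11 - 5)/(4 - 8) ≡ 6/9 mod 13. 9⁻¹ ≡ 3 (mod 13) since 9·3 = 27 ≡ 1, so λ ≡ 5.
  x = λ² - 8 - 4 = 25 - 12 ≡ 0; y = λ·(8 - 0) - 5 ≡ 9. → (0, 9)
4G: (0, 9) + (4, 11). λ = (11 - 9)/(4 - 0) ≡ 2/4 mod 13. 4⁻¹ ≡ 10 (mod 13), so λ ≡ 7.
  x = λ² - 0 - 4 = 49 - 4 ≡ 6; y = λ·(0 - 6) - 9 ≡ 1. → (6, 1)
5G: (6, 1) + (4, 11). λ = (11 - 1)/(4 - 6) ≡ 10/11 mod 13. 11⁻¹ ≡ 6 (mod 13), so λ ≡ 8.
  x = λ² - 6 - 4 = 64 - 10 ≡ 2; y = λ·(6 - 2) - 1 ≡ 5. → (2, 5)
6G: (2, 5) + (4, 11). λ = (11 - 5)/(4 - 2) ≡ 6/2 mod 13. 2⁻¹ ≡ 7 (mod 13) since 2·7 = 14 ≡ 1, so λ ≡ 3.
  x = λ² - 2 - 4 = 9 - 6 ≡ 3; y = λ·(2 - 3) - 5 ≡ 5. → (3, 5)
7G: (3, 5) + (4, 11). λ = (11 - 5)/(4 - 3) ≡ 6/1 mod 13. 1⁻¹ ≡ 1 (mod 13) since 1·1 = 1 ≡ 1, so λ ≡ 6.
  x = λ² - 3 - 4 = 36 - 7 ≡ 3; y = λ·(3 - 3) - 5 ≡ 8. → (3, 8)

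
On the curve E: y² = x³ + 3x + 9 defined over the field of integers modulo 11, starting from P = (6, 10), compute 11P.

Repeated addition: build up to 11P.
2P: tangent at (6, 10): λ = (3·6² + 3)/(2·10) ≡ 1/9. 9⁻¹ ≡ 5 (mod 11), so λ ≡ 1·5 ≡ 5.
  x = λ² - 6 - 6 = 25 - 12 ≡ 2; y = λ·(6 - 2) - 10 ≡ 10. → (2, 10)
3P: (2, 10) + (6, 10). λ = (10 - 10)/(6 - 2) ≡ 0/4 mod 11. 4⁻¹ ≡ 3 (mod 11) since 4·3 = 12 ≡ 1, so λ ≡ 0.
  x = λ² - 2 - 6 = 0 - 8 ≡ 3; y = λ·(2 - 3) - 10 ≡ 1. → (3, 1)
4P: (3, 1) + (6, 10). λ = (10 - 1)/(6 - 3) ≡ 9/3 mod 11. 3⁻¹ ≡ 4 (mod 11), so λ ≡ 3.
  x = λ² - 3 - 6 = 9 - 9 ≡ 0; y = λ·(3 - 0) - 1 ≡ 8. → (0, 8)
5P: (0, 8) + (6, 10). λ = (10 - 8)/(6 - 0) ≡ 2/6 mod 11. 6⁻¹ ≡ 2 (mod 11), so λ ≡ 4.
  x = λ² - 0 - 6 = 16 - 6 ≡ 10; y = λ·(0 - 10) - 8 ≡ 7. → (10, 7)
6P: (10, 7) + (6, 10). λ = (10 - 7)/(6 - 10) ≡ 3/7 mod 11. 7⁻¹ ≡ 8 (mod 11), so λ ≡ 2.
  x = λ² - 10 - 6 = 4 - 16 ≡ 10; y = λ·(10 - 10) - 7 ≡ 4. → (10, 4)
7P: (10, 4) + (6, 10). λ = (10 - 4)/(6 - 10) ≡ 6/7 mod 11. 7⁻¹ ≡ 8 (mod 11), so λ ≡ 4.
  x = λ² - 10 - 6 = 16 - 16 ≡ 0; y = λ·(10 - 0) - 4 ≡ 3. → (0, 3)
8P: (0, 3) + (6, 10). λ = (10 - 3)/(6 - 0) ≡ 7/6 mod 11. 6⁻¹ ≡ 2 (mod 11), so λ ≡ 3.
  x = λ² - 0 - 6 = 9 - 6 ≡ 3; y = λ·(0 - 3) - 3 ≡ 10. → (3, 10)
9P: (3, 10) + (6, 10). λ = (10 - 10)/(6 - 3) ≡ 0/3 mod 11. 3⁻¹ ≡ 4 (mod 11), so λ ≡ 0.
  x = λ² - 3 - 6 = 0 - 9 ≡ 2; y = λ·(3 - 2) - 10 ≡ 1. → (2, 1)
10P: (2, 1) + (6, 10). λ = (10 - 1)/(6 - 2) ≡ 9/4 mod 11. 4⁻¹ ≡ 3 (mod 11) since 4·3 = 12 ≡ 1, so λ ≡ 5.
  x = λ² - 2 - 6 = 25 - 8 ≡ 6; y = λ·(2 - 6) - 1 ≡ 1. → (6, 1)
11P: (6, 1) + (6, 10): same x and y₁ ≡ -y₂, so the sum is ∞.

O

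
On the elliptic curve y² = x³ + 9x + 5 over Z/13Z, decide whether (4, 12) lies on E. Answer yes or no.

yes

y² = 12² ≡ 1; x³ + 9x + 5 = 105 ≡ 1 (mod 13). 1 = 1.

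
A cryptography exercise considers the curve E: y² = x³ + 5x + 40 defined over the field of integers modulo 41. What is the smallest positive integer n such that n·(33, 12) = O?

12

2P: tangent at (33, 12): λ = (3·33² + 5)/(2·12) ≡ 33/24. 24⁻¹ ≡ 12 (mod 41), so λ ≡ 33·12 ≡ 27.
  x = λ² - 33 - 33 = 729 - 66 ≡ 7; y = λ·(33 - 7) - 12 ≡ 34. → (7, 34)
3P: (7, 34) + (33, 12). λ = (12 - 34)/(33 - 7) ≡ 19/26 mod 41. 26⁻¹ ≡ 30 (mod 41), so λ ≡ 37.
  x = λ² - 7 - 33 = 1369 - 40 ≡ 17; y = λ·(7 - 17) - 34 ≡ 6. → (17, 6)
4P: (17, 6) + (33, 12). λ = (12 - 6)/(33 - 17) ≡ 6/16 mod 41. 16⁻¹ ≡ 18 (mod 41) since 16·18 = 288 ≡ 1, so λ ≡ 26.
  x = λ² - 17 - 33 = 676 - 50 ≡ 11; y = λ·(17 - 11) - 6 ≡ 27. → (11, 27)
5P: (11, 27) + (33, 12). λ = (12 - 27)/(33 - 11) ≡ 26/22 mod 41. 22⁻¹ ≡ 28 (mod 41), so λ ≡ 31.
  x = λ² - 11 - 33 = 961 - 44 ≡ 15; y = λ·(11 - 15) - 27 ≡ 13. → (15, 13)
6P: (15, 13) + (33, 12). λ = (12 - 13)/(33 - 15) ≡ 40/18 mod 41. 18⁻¹ ≡ 16 (mod 41), so λ ≡ 25.
  x = λ² - 15 - 33 = 625 - 48 ≡ 3; y = λ·(15 - 3) - 13 ≡ 0. → (3, 0)
7P: (3, 0) + (33, 12). λ = (12 - 0)/(33 - 3) ≡ 12/30 mod 41. 30⁻¹ ≡ 26 (mod 41) since 30·26 = 780 ≡ 1, so λ ≡ 25.
  x = λ² - 3 - 33 = 625 - 36 ≡ 15; y = λ·(3 - 15) - 0 ≡ 28. → (15, 28)
8P: (15, 28) + (33, 12). λ = (12 - 28)/(33 - 15) ≡ 25/18 mod 41. 18⁻¹ ≡ 16 (mod 41), so λ ≡ 31.
  x = λ² - 15 - 33 = 961 - 48 ≡ 11; y = λ·(15 - 11) - 28 ≡ 14. → (11, 14)
9P: (11, 14) + (33, 12). λ = (12 - 14)/(33 - 11) ≡ 39/22 mod 41. 22⁻¹ ≡ 28 (mod 41), so λ ≡ 26.
  x = λ² - 11 - 33 = 676 - 44 ≡ 17; y = λ·(11 - 17) - 14 ≡ 35. → (17, 35)
10P: (17, 35) + (33, 12). λ = (12 - 35)/(33 - 17) ≡ 18/16 mod 41. 16⁻¹ ≡ 18 (mod 41), so λ ≡ 37.
  x = λ² - 17 - 33 = 1369 - 50 ≡ 7; y = λ·(17 - 7) - 35 ≡ 7. → (7, 7)
11P: (7, 7) + (33, 12). λ = (12 - 7)/(33 - 7) ≡ 5/26 mod 41. 26⁻¹ ≡ 30 (mod 41) since 26·30 = 780 ≡ 1, so λ ≡ 27.
  x = λ² - 7 - 33 = 729 - 40 ≡ 33; y = λ·(7 - 33) - 7 ≡ 29. → (33, 29)
12P: (33, 29) + (33, 12): same x and y₁ ≡ -y₂, so the sum is O.
12P = O, so the order is 12.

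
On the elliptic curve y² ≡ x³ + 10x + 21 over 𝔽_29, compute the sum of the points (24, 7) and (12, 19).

(23, 21)

(24, 7) + (12, 19). λ = (19 - 7)/(12 - 24) ≡ 12/17 mod 29. 17⁻¹ ≡ 12 (mod 29) since 17·12 = 204 ≡ 1, so λ ≡ 28.
  x = λ² - 24 - 12 = 784 - 36 ≡ 23; y = λ·(24 - 23) - 7 ≡ 21. → (23, 21)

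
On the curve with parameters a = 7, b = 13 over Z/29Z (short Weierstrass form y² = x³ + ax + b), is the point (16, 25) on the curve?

yes

y² = 25² ≡ 16; x³ + 7x + 13 = 4221 ≡ 16 (mod 29). 16 = 16.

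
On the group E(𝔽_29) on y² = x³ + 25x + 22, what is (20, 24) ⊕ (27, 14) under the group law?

(20, 24) + (27, 14). λ = (14 - 24)/(27 - 20) ≡ 19/7 mod 29. 7⁻¹ ≡ 25 (mod 29) since 7·25 = 175 ≡ 1, so λ ≡ 11.
  x = λ² - 20 - 27 = 121 - 47 ≡ 16; y = λ·(20 - 16) - 24 ≡ 20. → (16, 20)

(16, 20)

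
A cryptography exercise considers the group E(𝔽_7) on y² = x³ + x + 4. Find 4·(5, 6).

(4, 4)

Write P = (5, 6).
Double-and-add on 4 = (100)₂. Start with P = (5, 6) for the leading 1-bit.
double: tangent at (5, 6): λ = (3·5² + 1)/(2·6) ≡ 6/5. 5⁻¹ ≡ 3 (mod 7) since 5·3 = 15 ≡ 1, so λ ≡ 6·3 ≡ 4.
  x = λ² - 5 - 5 = 16 - 10 ≡ 6; y = λ·(5 - 6) - 6 ≡ 4. → (6, 4)
double: tangent at (6, 4): λ = (3·6² + 1)/(2·4) ≡ 4/1. 1⁻¹ ≡ 1 (mod 7) since 1·1 = 1 ≡ 1, so λ ≡ 4·1 ≡ 4.
  x = λ² - 6 - 6 = 16 - 12 ≡ 4; y = λ·(6 - 4) - 4 ≡ 4. → (4, 4)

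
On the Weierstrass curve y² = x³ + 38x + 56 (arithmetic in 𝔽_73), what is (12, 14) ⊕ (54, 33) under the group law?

(31, 0)

(12, 14) + (54, 33). λ = (33 - 14)/(54 - 12) ≡ 19/42 mod 73. 42⁻¹ ≡ 40 (mod 73) since 42·40 = 1680 ≡ 1, so λ ≡ 30.
  x = λ² - 12 - 54 = 900 - 66 ≡ 31; y = λ·(12 - 31) - 14 ≡ 0. → (31, 0)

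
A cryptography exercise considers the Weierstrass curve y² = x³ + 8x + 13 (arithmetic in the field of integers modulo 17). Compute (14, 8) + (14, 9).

The two points share x = 14 and their y-coordinates satisfy 8 + 9 ≡ 0 (mod 17), so they are inverses. Their sum is O.

O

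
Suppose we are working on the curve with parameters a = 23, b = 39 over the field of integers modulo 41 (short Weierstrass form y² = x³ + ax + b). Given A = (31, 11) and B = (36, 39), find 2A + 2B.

First 2A:
Repeated addition: build up to 2A.
2A: tangent at (31, 11): λ = (3·31² + 23)/(2·11) ≡ 36/22. 22⁻¹ ≡ 28 (mod 41) since 22·28 = 616 ≡ 1, so λ ≡ 36·28 ≡ 24.
  x = λ² - 31 - 31 = 576 - 62 ≡ 22; y = λ·(31 - 22) - 11 ≡ 0. → (22, 0)
2A = (22, 0).
Next 2B:
Repeated addition: build up to 2B.
2B: tangent at (36, 39): λ = (3·36² + 23)/(2·39) ≡ 16/37. 37⁻¹ ≡ 10 (mod 41) since 37·10 = 370 ≡ 1, so λ ≡ 16·10 ≡ 37.
  x = λ² - 36 - 36 = 1369 - 72 ≡ 26; y = λ·(36 - 26) - 39 ≡ 3. → (26, 3)
2B = (26, 3).
Finally 2A + 2B:
(22, 0) + (26, 3). λ = (3 - 0)/(26 - 22) ≡ 3/4 mod 41. 4⁻¹ ≡ 31 (mod 41), so λ ≡ 11.
  x = λ² - 22 - 26 = 121 - 48 ≡ 32; y = λ·(22 - 32) - 0 ≡ 13. → (32, 13)

(32, 13)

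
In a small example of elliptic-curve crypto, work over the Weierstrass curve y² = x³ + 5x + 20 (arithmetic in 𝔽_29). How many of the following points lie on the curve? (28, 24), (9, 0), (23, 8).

(28, 24): 24² ≡ 25, rhs ≡ 14 → off.
(9, 0): 0² ≡ 0, rhs ≡ 11 → off.
(23, 8): 8² ≡ 6, rhs ≡ 6 → on.

1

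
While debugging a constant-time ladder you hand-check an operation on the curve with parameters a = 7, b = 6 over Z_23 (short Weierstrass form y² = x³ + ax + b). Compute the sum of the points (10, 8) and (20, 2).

(10, 8) + (20, 2). λ = (2 - 8)/(20 - 10) ≡ 17/10 mod 23. 10⁻¹ ≡ 7 (mod 23) since 10·7 = 70 ≡ 1, so λ ≡ 4.
  x = λ² - 10 - 20 = 16 - 30 ≡ 9; y = λ·(10 - 9) - 8 ≡ 19. → (9, 19)

(9, 19)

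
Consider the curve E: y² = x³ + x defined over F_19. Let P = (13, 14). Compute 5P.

Double-and-add on 5 = (101)₂. Start with P = (13, 14) for the leading 1-bit.
double: tangent at (13, 14): λ = (3·13² + 1)/(2·14) ≡ 14/9. 9⁻¹ ≡ 17 (mod 19), so λ ≡ 14·17 ≡ 10.
  x = λ² - 13 - 13 = 100 - 26 ≡ 17; y = λ·(13 - 17) - 14 ≡ 3. → (17, 3)
double: tangent at (17, 3): λ = (3·17² + 1)/(2·3) ≡ 13/6. 6⁻¹ ≡ 16 (mod 19), so λ ≡ 13·16 ≡ 18.
  x = λ² - 17 - 17 = 324 - 34 ≡ 5; y = λ·(17 - 5) - 3 ≡ 4. → (5, 4)
add P: (5, 4) + (13, 14). λ = (14 - 4)/(13 - 5) ≡ 10/8 mod 19. 8⁻¹ ≡ 12 (mod 19), so λ ≡ 6.
  x = λ² - 5 - 13 = 36 - 18 ≡ 18; y = λ·(5 - 18) - 4 ≡ 13. → (18, 13)

(18, 13)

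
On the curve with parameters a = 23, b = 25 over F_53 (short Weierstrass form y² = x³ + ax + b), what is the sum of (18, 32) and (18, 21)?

The two points share x = 18 and their y-coordinates satisfy 32 + 21 ≡ 0 (mod 53), so they are inverses. Their sum is O.

O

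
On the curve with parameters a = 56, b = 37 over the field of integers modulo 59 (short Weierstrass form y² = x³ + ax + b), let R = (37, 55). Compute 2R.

(14, 5)

tangent at (37, 55): λ = (3·37² + 56)/(2·55) ≡ 33/51. 51⁻¹ ≡ 22 (mod 59), so λ ≡ 33·22 ≡ 18.
  x = λ² - 37 - 37 = 324 - 74 ≡ 14; y = λ·(37 - 14) - 55 ≡ 5. → (14, 5)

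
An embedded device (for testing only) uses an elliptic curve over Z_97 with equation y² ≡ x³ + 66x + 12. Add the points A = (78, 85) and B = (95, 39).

(78, 85) + (95, 39). λ = (39 - 85)/(95 - 78) ≡ 51/17 mod 97. 17⁻¹ ≡ 40 (mod 97) since 17·40 = 680 ≡ 1, so λ ≡ 3.
  x = λ² - 78 - 95 = 9 - 173 ≡ 30; y = λ·(78 - 30) - 85 ≡ 59. → (30, 59)

(30, 59)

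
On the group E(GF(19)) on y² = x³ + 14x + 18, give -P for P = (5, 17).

(5, 2)

-(5, 17) = (5, -17 mod 19) = (5, 2).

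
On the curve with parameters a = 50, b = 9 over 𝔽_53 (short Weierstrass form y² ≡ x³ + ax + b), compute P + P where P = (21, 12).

tangent at (21, 12): λ = (3·21² + 50)/(2·12) ≡ 48/24. 24⁻¹ ≡ 42 (mod 53), so λ ≡ 48·42 ≡ 2.
  x = λ² - 21 - 21 = 4 - 42 ≡ 15; y = λ·(21 - 15) - 12 ≡ 0. → (15, 0)

(15, 0)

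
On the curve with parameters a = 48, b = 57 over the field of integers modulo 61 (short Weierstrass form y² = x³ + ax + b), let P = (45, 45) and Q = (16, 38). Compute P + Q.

(15, 59)

(45, 45) + (16, 38). λ = (38 - 45)/(16 - 45) ≡ 54/32 mod 61. 32⁻¹ ≡ 21 (mod 61) since 32·21 = 672 ≡ 1, so λ ≡ 36.
  x = λ² - 45 - 16 = 1296 - 61 ≡ 15; y = λ·(45 - 15) - 45 ≡ 59. → (15, 59)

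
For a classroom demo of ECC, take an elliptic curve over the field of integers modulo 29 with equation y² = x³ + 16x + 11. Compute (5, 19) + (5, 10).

O

The two points share x = 5 and their y-coordinates satisfy 19 + 10 ≡ 0 (mod 29), so they are inverses. Their sum is 𝒪.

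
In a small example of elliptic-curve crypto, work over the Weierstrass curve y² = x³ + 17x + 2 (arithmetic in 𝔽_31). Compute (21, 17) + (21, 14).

The two points share x = 21 and their y-coordinates satisfy 17 + 14 ≡ 0 (mod 31), so they are inverses. Their sum is O.

O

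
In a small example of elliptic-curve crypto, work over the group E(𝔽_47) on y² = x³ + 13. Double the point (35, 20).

tangent at (35, 20): λ = (3·35² + 0)/(2·20) ≡ 9/40. 40⁻¹ ≡ 20 (mod 47), so λ ≡ 9·20 ≡ 39.
  x = λ² - 35 - 35 = 1521 - 70 ≡ 41; y = λ·(35 - 41) - 20 ≡ 28. → (41, 28)

(41, 28)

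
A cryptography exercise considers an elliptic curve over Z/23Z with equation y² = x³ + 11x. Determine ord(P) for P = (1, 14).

12

2P: tangent at (1, 14): λ = (3·1² + 11)/(2·14) ≡ 14/5. 5⁻¹ ≡ 14 (mod 23), so λ ≡ 14·14 ≡ 12.
  x = λ² - 1 - 1 = 144 - 2 ≡ 4; y = λ·(1 - 4) - 14 ≡ 19. → (4, 19)
3P: (4, 19) + (1, 14). λ = (14 - 19)/(1 - 4) ≡ 18/20 mod 23. 20⁻¹ ≡ 15 (mod 23), so λ ≡ 17.
  x = λ² - 4 - 1 = 289 - 5 ≡ 8; y = λ·(4 - 8) - 19 ≡ 5. → (8, 5)
4P: (8, 5) + (1, 14). λ = (14 - 5)/(1 - 8) ≡ 9/16 mod 23. 16⁻¹ ≡ 13 (mod 23), so λ ≡ 2.
  x = λ² - 8 - 1 = 4 - 9 ≡ 18; y = λ·(8 - 18) - 5 ≡ 21. → (18, 21)
5P: (18, 21) + (1, 14). λ = (14 - 21)/(1 - 18) ≡ 16/6 mod 23. 6⁻¹ ≡ 4 (mod 23) since 6·4 = 24 ≡ 1, so λ ≡ 18.
  x = λ² - 18 - 1 = 324 - 19 ≡ 6; y = λ·(18 - 6) - 21 ≡ 11. → (6, 11)
6P: (6, 11) + (1, 14). λ = (14 - 11)/(1 - 6) ≡ 3/18 mod 23. 18⁻¹ ≡ 9 (mod 23), so λ ≡ 4.
  x = λ² - 6 - 1 = 16 - 7 ≡ 9; y = λ·(6 - 9) - 11 ≡ 0. → (9, 0)
7P: (9, 0) + (1, 14). λ = (14 - 0)/(1 - 9) ≡ 14/15 mod 23. 15⁻¹ ≡ 20 (mod 23), so λ ≡ 4.
  x = λ² - 9 - 1 = 16 - 10 ≡ 6; y = λ·(9 - 6) - 0 ≡ 12. → (6, 12)
8P: (6, 12) + (1, 14). λ = (14 - 12)/(1 - 6) ≡ 2/18 mod 23. 18⁻¹ ≡ 9 (mod 23), so λ ≡ 18.
  x = λ² - 6 - 1 = 324 - 7 ≡ 18; y = λ·(6 - 18) - 12 ≡ 2. → (18, 2)
9P: (18, 2) + (1, 14). λ = (14 - 2)/(1 - 18) ≡ 12/6 mod 23. 6⁻¹ ≡ 4 (mod 23) since 6·4 = 24 ≡ 1, so λ ≡ 2.
  x = λ² - 18 - 1 = 4 - 19 ≡ 8; y = λ·(18 - 8) - 2 ≡ 18. → (8, 18)
10P: (8, 18) + (1, 14). λ = (14 - 18)/(1 - 8) ≡ 19/16 mod 23. 16⁻¹ ≡ 13 (mod 23) since 16·13 = 208 ≡ 1, so λ ≡ 17.
  x = λ² - 8 - 1 = 289 - 9 ≡ 4; y = λ·(8 - 4) - 18 ≡ 4. → (4, 4)
11P: (4, 4) + (1, 14). λ = (14 - 4)/(1 - 4) ≡ 10/20 mod 23. 20⁻¹ ≡ 15 (mod 23) since 20·15 = 300 ≡ 1, so λ ≡ 12.
  x = λ² - 4 - 1 = 144 - 5 ≡ 1; y = λ·(4 - 1) - 4 ≡ 9. → (1, 9)
12P: (1, 9) + (1, 14): same x and y₁ ≡ -y₂, so the sum is 𝒪.
12P = 𝒪, so the order is 12.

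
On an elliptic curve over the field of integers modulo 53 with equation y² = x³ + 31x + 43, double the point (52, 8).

tangent at (52, 8): λ = (3·52² + 31)/(2·8) ≡ 34/16. 16⁻¹ ≡ 10 (mod 53) since 16·10 = 160 ≡ 1, so λ ≡ 34·10 ≡ 22.
  x = λ² - 52 - 52 = 484 - 104 ≡ 9; y = λ·(52 - 9) - 8 ≡ 37. → (9, 37)

(9, 37)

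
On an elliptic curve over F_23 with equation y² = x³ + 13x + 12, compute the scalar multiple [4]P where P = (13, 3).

Double-and-add on 4 = (100)₂. Start with P = (13, 3) for the leading 1-bit.
double: tangent at (13, 3): λ = (3·13² + 13)/(2·3) ≡ 14/6. 6⁻¹ ≡ 4 (mod 23), so λ ≡ 14·4 ≡ 10.
  x = λ² - 13 - 13 = 100 - 26 ≡ 5; y = λ·(13 - 5) - 3 ≡ 8. → (5, 8)
double: tangent at (5, 8): λ = (3·5² + 13)/(2·8) ≡ 19/16. 16⁻¹ ≡ 13 (mod 23), so λ ≡ 19·13 ≡ 17.
  x = λ² - 5 - 5 = 289 - 10 ≡ 3; y = λ·(5 - 3) - 8 ≡ 3. → (3, 3)

(3, 3)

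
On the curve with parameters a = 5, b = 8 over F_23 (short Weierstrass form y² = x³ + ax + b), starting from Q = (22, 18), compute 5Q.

(22, 18)

Double-and-add on 5 = (101)₂. Start with Q = (22, 18) for the leading 1-bit.
double: tangent at (22, 18): λ = (3·22² + 5)/(2·18) ≡ 8/13. 13⁻¹ ≡ 16 (mod 23) since 13·16 = 208 ≡ 1, so λ ≡ 8·16 ≡ 13.
  x = λ² - 22 - 22 = 169 - 44 ≡ 10; y = λ·(22 - 10) - 18 ≡ 0. → (10, 0)
double: (10, 0) + (10, 0): same x and y₁ ≡ -y₂, so the sum is the point at infinity.
add Q: the point at infinity + (22, 18) = (22, 18) (identity).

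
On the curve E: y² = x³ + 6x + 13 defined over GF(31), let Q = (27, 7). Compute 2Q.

tangent at (27, 7): λ = (3·27² + 6)/(2·7) ≡ 23/14. 14⁻¹ ≡ 20 (mod 31) since 14·20 = 280 ≡ 1, so λ ≡ 23·20 ≡ 26.
  x = λ² - 27 - 27 = 676 - 54 ≡ 2; y = λ·(27 - 2) - 7 ≡ 23. → (2, 23)

(2, 23)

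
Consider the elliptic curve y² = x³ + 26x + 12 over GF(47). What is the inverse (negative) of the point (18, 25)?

-(18, 25) = (18, -25 mod 47) = (18, 22).

(18, 22)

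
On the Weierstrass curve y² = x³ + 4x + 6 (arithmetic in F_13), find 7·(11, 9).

O

Write P = (11, 9).
Double-and-add on 7 = (111)₂. Start with P = (11, 9) for the leading 1-bit.
double: tangent at (11, 9): λ = (3·11² + 4)/(2·9) ≡ 3/5. 5⁻¹ ≡ 8 (mod 13), so λ ≡ 3·8 ≡ 11.
  x = λ² - 11 - 11 = 121 - 22 ≡ 8; y = λ·(11 - 8) - 9 ≡ 11. → (8, 11)
add P: (8, 11) + (11, 9). λ = (9 - 11)/(11 - 8) ≡ 11/3 mod 13. 3⁻¹ ≡ 9 (mod 13), so λ ≡ 8.
  x = λ² - 8 - 11 = 64 - 19 ≡ 6; y = λ·(8 - 6) - 11 ≡ 5. → (6, 5)
double: tangent at (6, 5): λ = (3·6² + 4)/(2·5) ≡ 8/10. 10⁻¹ ≡ 4 (mod 13), so λ ≡ 8·4 ≡ 6.
  x = λ² - 6 - 6 = 36 - 12 ≡ 11; y = λ·(6 - 11) - 5 ≡ 4. → (11, 4)
add P: (11, 4) + (11, 9): same x and y₁ ≡ -y₂, so the sum is the point at infinity.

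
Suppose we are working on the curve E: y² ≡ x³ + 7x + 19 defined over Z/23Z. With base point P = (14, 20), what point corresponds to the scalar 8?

(5, 8)

Repeated addition: build up to 8P.
2P: tangent at (14, 20): λ = (3·14² + 7)/(2·20) ≡ 20/17. 17⁻¹ ≡ 19 (mod 23) since 17·19 = 323 ≡ 1, so λ ≡ 20·19 ≡ 12.
  x = λ² - 14 - 14 = 144 - 28 ≡ 1; y = λ·(14 - 1) - 20 ≡ 21. → (1, 21)
3P: (1, 21) + (14, 20). λ = (20 - 21)/(14 - 1) ≡ 22/13 mod 23. 13⁻¹ ≡ 16 (mod 23) since 13·16 = 208 ≡ 1, so λ ≡ 7.
  x = λ² - 1 - 14 = 49 - 15 ≡ 11; y = λ·(1 - 11) - 21 ≡ 1. → (11, 1)
4P: (11, 1) + (14, 20). λ = (20 - 1)/(14 - 11) ≡ 19/3 mod 23. 3⁻¹ ≡ 8 (mod 23) since 3·8 = 24 ≡ 1, so λ ≡ 14.
  x = λ² - 11 - 14 = 196 - 25 ≡ 10; y = λ·(11 - 10) - 1 ≡ 13. → (10, 13)
5P: (10, 13) + (14, 20). λ = (20 - 13)/(14 - 10) ≡ 7/4 mod 23. 4⁻¹ ≡ 6 (mod 23), so λ ≡ 19.
  x = λ² - 10 - 14 = 361 - 24 ≡ 15; y = λ·(10 - 15) - 13 ≡ 7. → (15, 7)
6P: (15, 7) + (14, 20). λ = (20 - 7)/(14 - 15) ≡ 13/22 mod 23. 22⁻¹ ≡ 22 (mod 23) since 22·22 = 484 ≡ 1, so λ ≡ 10.
  x = λ² - 15 - 14 = 100 - 29 ≡ 2; y = λ·(15 - 2) - 7 ≡ 8. → (2, 8)
7P: (2, 8) + (14, 20). λ = (20 - 8)/(14 - 2) ≡ 12/12 mod 23. 12⁻¹ ≡ 2 (mod 23), so λ ≡ 1.
  x = λ² - 2 - 14 = 1 - 16 ≡ 8; y = λ·(2 - 8) - 8 ≡ 9. → (8, 9)
8P: (8, 9) + (14, 20). λ = (20 - 9)/(14 - 8) ≡ 11/6 mod 23. 6⁻¹ ≡ 4 (mod 23) since 6·4 = 24 ≡ 1, so λ ≡ 21.
  x = λ² - 8 - 14 = 441 - 22 ≡ 5; y = λ·(8 - 5) - 9 ≡ 8. → (5, 8)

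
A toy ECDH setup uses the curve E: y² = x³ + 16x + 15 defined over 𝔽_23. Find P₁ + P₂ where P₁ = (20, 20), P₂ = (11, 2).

(20, 20) + (11, 2). λ = (2 - 20)/(11 - 20) ≡ 5/14 mod 23. 14⁻¹ ≡ 5 (mod 23), so λ ≡ 2.
  x = λ² - 20 - 11 = 4 - 31 ≡ 19; y = λ·(20 - 19) - 20 ≡ 5. → (19, 5)

(19, 5)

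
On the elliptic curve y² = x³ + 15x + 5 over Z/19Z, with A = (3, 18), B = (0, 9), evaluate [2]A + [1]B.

First 2A:
Repeated addition: build up to 2A.
2A: tangent at (3, 18): λ = (3·3² + 15)/(2·18) ≡ 4/17. 17⁻¹ ≡ 9 (mod 19), so λ ≡ 4·9 ≡ 17.
  x = λ² - 3 - 3 = 289 - 6 ≡ 17; y = λ·(3 - 17) - 18 ≡ 10. → (17, 10)
2A = (17, 10).
Finally 2A + B:
(17, 10) + (0, 9). λ = (9 - 10)/(0 - 17) ≡ 18/2 mod 19. 2⁻¹ ≡ 10 (mod 19) since 2·10 = 20 ≡ 1, so λ ≡ 9.
  x = λ² - 17 - 0 = 81 - 17 ≡ 7; y = λ·(17 - 7) - 10 ≡ 4. → (7, 4)

(7, 4)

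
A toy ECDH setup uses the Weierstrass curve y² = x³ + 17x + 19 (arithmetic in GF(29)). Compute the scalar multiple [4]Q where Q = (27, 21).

(17, 28)

Repeated addition: build up to 4Q.
2Q: tangent at (27, 21): λ = (3·27² + 17)/(2·21) ≡ 0/13. 13⁻¹ ≡ 9 (mod 29), so λ ≡ 0·9 ≡ 0.
  x = λ² - 27 - 27 = 0 - 54 ≡ 4; y = λ·(27 - 4) - 21 ≡ 8. → (4, 8)
3Q: (4, 8) + (27, 21). λ = (21 - 8)/(27 - 4) ≡ 13/23 mod 29. 23⁻¹ ≡ 24 (mod 29) since 23·24 = 552 ≡ 1, so λ ≡ 22.
  x = λ² - 4 - 27 = 484 - 31 ≡ 18; y = λ·(4 - 18) - 8 ≡ 3. → (18, 3)
4Q: (18, 3) + (27, 21). λ = (21 - 3)/(27 - 18) ≡ 18/9 mod 29. 9⁻¹ ≡ 13 (mod 29), so λ ≡ 2.
  x = λ² - 18 - 27 = 4 - 45 ≡ 17; y = λ·(18 - 17) - 3 ≡ 28. → (17, 28)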